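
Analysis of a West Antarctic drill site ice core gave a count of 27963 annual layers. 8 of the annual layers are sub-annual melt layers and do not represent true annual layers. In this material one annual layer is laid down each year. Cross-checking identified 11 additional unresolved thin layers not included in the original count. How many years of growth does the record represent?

27966 yr

Correcting the raw count gives 27963 − 8 + 11 = 27966 true annual layers.
With a one-to-one annual layer periodicity this is 27966 years.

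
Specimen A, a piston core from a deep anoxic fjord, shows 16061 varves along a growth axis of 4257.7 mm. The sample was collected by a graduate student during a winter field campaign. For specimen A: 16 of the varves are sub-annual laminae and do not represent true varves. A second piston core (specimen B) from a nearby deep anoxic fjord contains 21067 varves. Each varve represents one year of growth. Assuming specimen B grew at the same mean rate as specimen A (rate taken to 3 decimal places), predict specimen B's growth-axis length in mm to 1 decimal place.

5582.8 mm

Specimen A: correcting the raw count gives 16061 − 16 = 16045 true varves.
A: 4257.7 mm over 16045 years gives 4257.7 / 16045 ≈ 0.265 mm/yr.
Length of B = 0.265 × 21067 = 5582.8 mm.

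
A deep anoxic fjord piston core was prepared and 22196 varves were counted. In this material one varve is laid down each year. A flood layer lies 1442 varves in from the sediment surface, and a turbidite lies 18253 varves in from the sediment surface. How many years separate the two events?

16811 years

18253 − 1442 = 16811 varves lie between the two events.
At one varve per year, 16811 years elapsed between them.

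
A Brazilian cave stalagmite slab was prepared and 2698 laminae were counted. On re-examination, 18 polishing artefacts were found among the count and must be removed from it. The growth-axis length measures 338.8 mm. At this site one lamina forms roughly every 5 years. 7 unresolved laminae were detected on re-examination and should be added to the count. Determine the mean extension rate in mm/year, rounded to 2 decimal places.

0.03 mm/year

After corrections the count is 2698 − 18 + 7 = 2687 laminae.
Multiplying by 5 years per lamina: 2687 × 5 = 13435 years.
Extension rate ≈ 338.8 / 13435 = 0.03 mm/year.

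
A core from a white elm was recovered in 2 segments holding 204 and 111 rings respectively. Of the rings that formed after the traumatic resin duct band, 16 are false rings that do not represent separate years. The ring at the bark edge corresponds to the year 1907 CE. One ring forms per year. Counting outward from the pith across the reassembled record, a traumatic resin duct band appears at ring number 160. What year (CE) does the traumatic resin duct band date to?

Total rings = 204 + 111 = 315.
315 − 160 = 155 rings lie beyond the traumatic resin duct band toward the bark edge.
Removing the 16 false rings leaves 155 − 16 = 139 true rings beyond the traumatic resin duct band.
The ring at the bark edge is 1907 CE, so the traumatic resin duct band dates to 1907 − 139 = 1768 CE.

1768 CE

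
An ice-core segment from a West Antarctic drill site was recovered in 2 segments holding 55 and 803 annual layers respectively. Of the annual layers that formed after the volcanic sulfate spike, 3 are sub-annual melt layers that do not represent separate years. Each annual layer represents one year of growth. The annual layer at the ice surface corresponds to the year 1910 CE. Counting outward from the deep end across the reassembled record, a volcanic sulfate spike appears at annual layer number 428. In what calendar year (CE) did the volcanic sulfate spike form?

1483 CE

Total annual layers = 55 + 803 = 858.
858 − 428 = 430 annual layers lie beyond the volcanic sulfate spike toward the ice surface.
430 − 3 false = 427 true annual layers after the volcanic sulfate spike.
Counting back 427 years from 1910 CE places the volcanic sulfate spike in 1910 − 427 = 1483 CE.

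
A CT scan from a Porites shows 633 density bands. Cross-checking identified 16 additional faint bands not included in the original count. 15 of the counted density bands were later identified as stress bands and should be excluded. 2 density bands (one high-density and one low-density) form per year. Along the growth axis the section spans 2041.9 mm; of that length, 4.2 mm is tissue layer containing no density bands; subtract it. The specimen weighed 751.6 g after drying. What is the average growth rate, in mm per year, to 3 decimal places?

Adjusted count: 633 − 15 + 16 = 634 density bands.
634 density bands at 2 per year is 634 / 2 = 317 years.
Removing the 4.2 mm offcut leaves 2041.9 − 4.2 = 2037.7 mm.
Extension rate ≈ 2037.7 / 317 = 6.428 mm per year.

6.428 mm per year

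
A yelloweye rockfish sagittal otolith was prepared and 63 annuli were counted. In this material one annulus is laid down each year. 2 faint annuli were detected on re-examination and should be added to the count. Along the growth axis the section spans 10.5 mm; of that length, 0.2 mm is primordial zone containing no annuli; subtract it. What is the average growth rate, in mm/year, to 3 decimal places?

0.158 mm/year

Correcting the raw count gives 63 + 2 = 65 true annuli.
Removing the 0.2 mm offcut leaves 10.5 − 0.2 = 10.3 mm.
10.3 mm over 65 years gives 10.3 / 65 ≈ 0.158 mm/year.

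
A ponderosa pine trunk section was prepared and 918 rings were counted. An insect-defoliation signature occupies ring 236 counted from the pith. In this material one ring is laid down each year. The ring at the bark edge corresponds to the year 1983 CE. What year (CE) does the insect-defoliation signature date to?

1301 CE

The insect-defoliation signature sits at ring 236 from the pith, so 918 − 236 = 682 rings formed after it.
Counting back 682 years from 1983 CE places the insect-defoliation signature in 1983 − 682 = 1301 CE.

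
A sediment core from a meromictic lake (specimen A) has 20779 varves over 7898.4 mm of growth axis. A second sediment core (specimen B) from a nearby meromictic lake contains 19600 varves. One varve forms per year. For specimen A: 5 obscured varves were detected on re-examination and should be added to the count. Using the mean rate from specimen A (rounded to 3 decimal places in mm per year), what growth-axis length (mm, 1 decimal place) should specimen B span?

7448.0 mm

Specimen A: after corrections the count is 20779 + 5 = 20784 varves.
A: Extension rate ≈ 7898.4 / 20784 = 0.380 mm per year.
Length of B = 0.380 × 19600 = 7448.0 mm.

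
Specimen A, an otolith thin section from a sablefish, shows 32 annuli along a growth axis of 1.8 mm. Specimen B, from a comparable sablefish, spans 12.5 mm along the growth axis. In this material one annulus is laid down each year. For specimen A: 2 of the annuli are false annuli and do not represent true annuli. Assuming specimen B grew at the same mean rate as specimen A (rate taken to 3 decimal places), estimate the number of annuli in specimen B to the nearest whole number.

208 annuli

Specimen A: correcting the raw count gives 32 − 2 = 30 true annuli.
A: Mean rate = 1.8 mm / 30 years ≈ 0.060 mm/year.
B spans 12.5 / 0.060 = 208.33 years ≈ 208 annuli.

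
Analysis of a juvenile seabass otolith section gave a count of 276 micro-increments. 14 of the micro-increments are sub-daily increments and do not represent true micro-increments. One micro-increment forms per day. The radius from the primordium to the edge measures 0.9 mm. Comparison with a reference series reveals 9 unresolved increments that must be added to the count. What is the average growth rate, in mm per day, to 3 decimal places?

0.003 mm per day

Adjusted count: 276 − 14 + 9 = 271 micro-increments.
Extension rate ≈ 0.9 / 271 = 0.003 mm per day.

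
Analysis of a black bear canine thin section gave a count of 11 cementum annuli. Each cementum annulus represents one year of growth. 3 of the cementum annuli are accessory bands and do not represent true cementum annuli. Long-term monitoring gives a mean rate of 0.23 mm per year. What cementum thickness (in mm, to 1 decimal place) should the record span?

After corrections the count is 11 − 3 = 8 cementum annuli.
Predicted length = 0.23 mm/year × 8 years = 1.8 mm.

1.8 mm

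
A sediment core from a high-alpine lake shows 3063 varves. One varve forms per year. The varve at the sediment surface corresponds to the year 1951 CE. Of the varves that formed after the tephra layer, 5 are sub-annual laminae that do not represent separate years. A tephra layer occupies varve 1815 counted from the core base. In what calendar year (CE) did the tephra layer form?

708 CE

Between varve 1815 and the sediment surface there are 3063 − 1815 = 1248 varves.
Excluding 5 false varves: 1248 − 5 = 1243.
1951 − 1243 = 708 CE.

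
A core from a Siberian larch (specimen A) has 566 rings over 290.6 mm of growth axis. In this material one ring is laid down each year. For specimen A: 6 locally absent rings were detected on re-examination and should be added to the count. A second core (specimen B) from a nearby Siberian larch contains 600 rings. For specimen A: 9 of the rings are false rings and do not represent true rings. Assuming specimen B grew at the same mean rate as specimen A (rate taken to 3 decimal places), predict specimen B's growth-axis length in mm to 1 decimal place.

309.6 mm

Specimen A: adjusted count: 566 − 9 + 6 = 563 rings.
A: 290.6 mm over 563 years gives 290.6 / 563 ≈ 0.516 mm/yr.
Length of B = 0.516 × 600 = 309.6 mm.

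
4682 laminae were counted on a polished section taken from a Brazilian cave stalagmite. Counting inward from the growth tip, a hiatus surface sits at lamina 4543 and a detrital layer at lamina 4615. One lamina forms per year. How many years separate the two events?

4615 − 4543 = 72 laminae lie between the two events.
At one lamina per year, 72 years elapsed between them.

72 yr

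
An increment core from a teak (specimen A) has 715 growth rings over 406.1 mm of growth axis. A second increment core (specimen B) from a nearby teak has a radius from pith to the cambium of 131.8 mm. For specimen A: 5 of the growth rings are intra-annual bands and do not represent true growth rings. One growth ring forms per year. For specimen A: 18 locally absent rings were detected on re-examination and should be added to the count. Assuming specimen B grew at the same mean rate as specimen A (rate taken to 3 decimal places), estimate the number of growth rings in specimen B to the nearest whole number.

Specimen A: after corrections the count is 715 − 5 + 18 = 728 growth rings.
A: Extension rate ≈ 406.1 / 728 = 0.558 mm/yr.
Specimen B: 131.8 mm / 0.558 mm per year = 236.20 years ≈ 236 growth rings.

236 growth rings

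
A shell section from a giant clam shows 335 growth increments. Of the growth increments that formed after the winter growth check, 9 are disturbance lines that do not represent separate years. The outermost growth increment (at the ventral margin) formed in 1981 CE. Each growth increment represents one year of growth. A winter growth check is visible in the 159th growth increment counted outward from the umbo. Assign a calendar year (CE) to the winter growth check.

The winter growth check sits at growth increment 159 from the umbo, so 335 − 159 = 176 growth increments formed after it.
Excluding 9 false growth increments: 176 − 9 = 167.
Counting back 167 years from 1981 CE places the winter growth check in 1981 − 167 = 1814 CE.

1814 CE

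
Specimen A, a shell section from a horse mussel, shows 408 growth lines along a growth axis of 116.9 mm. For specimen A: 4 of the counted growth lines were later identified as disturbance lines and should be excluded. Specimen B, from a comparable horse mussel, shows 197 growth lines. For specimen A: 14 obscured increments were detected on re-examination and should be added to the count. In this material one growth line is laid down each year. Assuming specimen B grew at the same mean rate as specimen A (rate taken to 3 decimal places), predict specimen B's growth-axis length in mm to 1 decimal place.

Specimen A: adjusted count: 408 − 4 + 14 = 418 growth lines.
A: Mean rate = 116.9 mm / 418 years ≈ 0.280 mm per year.
Length of B = 0.280 × 197 = 55.2 mm.

55.2 mm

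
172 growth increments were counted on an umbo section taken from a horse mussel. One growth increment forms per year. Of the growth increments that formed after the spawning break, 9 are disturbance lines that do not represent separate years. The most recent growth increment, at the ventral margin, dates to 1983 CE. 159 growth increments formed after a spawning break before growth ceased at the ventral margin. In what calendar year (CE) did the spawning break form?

There are 159 growth increments younger than the spawning break.
159 − 9 false = 150 true growth increments after the spawning break.
1983 − 150 = 1833 CE.

1833 CE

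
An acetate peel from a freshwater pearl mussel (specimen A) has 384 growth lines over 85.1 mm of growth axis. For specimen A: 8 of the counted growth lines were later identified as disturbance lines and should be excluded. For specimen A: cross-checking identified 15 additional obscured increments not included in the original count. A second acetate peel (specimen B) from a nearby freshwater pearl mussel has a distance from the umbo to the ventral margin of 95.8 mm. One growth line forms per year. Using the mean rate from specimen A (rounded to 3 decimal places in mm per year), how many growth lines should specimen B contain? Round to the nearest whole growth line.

Specimen A: correcting the raw count gives 384 − 8 + 15 = 391 true growth lines.
A: Extension rate ≈ 85.1 / 391 = 0.218 mm per year.
For B, 95.8 / 0.218 = 439.45 years ≈ 439 growth lines.

439 growth lines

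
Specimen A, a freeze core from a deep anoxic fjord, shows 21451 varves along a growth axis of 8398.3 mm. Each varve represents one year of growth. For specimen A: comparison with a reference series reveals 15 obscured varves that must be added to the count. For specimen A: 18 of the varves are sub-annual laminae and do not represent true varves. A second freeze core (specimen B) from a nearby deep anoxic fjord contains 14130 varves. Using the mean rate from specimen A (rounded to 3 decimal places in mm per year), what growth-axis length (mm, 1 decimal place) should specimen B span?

5539.0 mm

Specimen A: adjusted count: 21451 − 18 + 15 = 21448 varves.
A: Extension rate ≈ 8398.3 / 21448 = 0.392 mm per year.
For B, 0.392 mm/year × 14130 years = 5539.0 mm.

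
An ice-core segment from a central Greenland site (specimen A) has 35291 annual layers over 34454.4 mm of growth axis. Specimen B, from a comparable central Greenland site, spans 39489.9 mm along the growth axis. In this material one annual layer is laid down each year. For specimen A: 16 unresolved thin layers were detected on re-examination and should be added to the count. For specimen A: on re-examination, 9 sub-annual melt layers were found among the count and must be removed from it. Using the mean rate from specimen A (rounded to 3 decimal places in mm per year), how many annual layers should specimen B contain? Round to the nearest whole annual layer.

Specimen A: true annual layer count = 35291 − 9 + 16 = 35298.
A: Mean rate = 34454.4 mm / 35298 years ≈ 0.976 mm/year.
Specimen B: 39489.9 mm / 0.976 mm per year = 40460.96 years ≈ 40461 annual layers.

40461 annual layers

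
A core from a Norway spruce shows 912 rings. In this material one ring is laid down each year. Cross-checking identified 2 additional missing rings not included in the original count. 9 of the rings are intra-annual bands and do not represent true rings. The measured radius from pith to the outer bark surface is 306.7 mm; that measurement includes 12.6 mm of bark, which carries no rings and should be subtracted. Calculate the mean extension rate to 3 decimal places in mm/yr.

0.325 mm/yr

Adjusted count: 912 − 9 + 2 = 905 rings.
Net length = 306.7 − 12.6 = 294.1 mm.
Extension rate ≈ 294.1 / 905 = 0.325 mm/yr.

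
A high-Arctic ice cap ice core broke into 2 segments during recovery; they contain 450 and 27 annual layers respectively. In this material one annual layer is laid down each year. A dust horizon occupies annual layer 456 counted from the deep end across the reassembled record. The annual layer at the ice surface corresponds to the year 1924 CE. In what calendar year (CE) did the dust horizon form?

1903 CE

Total annual layers = 450 + 27 = 477.
The dust horizon sits at annual layer 456 from the deep end, so 477 − 456 = 21 annual layers formed after it.
Counting back 21 years from 1924 CE places the dust horizon in 1924 − 21 = 1903 CE.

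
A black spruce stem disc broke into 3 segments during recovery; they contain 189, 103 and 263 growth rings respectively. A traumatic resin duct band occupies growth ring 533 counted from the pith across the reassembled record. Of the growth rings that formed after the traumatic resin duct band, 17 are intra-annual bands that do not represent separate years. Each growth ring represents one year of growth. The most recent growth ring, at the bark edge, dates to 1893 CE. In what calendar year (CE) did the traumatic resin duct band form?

1888 CE

Total growth rings = 189 + 103 + 263 = 555.
The traumatic resin duct band sits at growth ring 533 from the pith, so 555 − 533 = 22 growth rings formed after it.
22 − 17 false = 5 true growth rings after the traumatic resin duct band.
The growth ring at the bark edge is 1893 CE, so the traumatic resin duct band dates to 1893 − 5 = 1888 CE.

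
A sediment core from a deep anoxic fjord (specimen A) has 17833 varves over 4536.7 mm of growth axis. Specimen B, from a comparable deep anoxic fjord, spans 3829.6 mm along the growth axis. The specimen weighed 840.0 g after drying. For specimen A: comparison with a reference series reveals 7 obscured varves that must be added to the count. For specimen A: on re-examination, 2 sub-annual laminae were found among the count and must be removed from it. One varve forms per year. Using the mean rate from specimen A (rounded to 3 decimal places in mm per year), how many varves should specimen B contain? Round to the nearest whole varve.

Specimen A: true varve count = 17833 − 2 + 7 = 17838.
A: Mean rate = 4536.7 mm / 17838 years ≈ 0.254 mm per year.
For B, 3829.6 / 0.254 = 15077.17 years ≈ 15077 varves.

15077 varves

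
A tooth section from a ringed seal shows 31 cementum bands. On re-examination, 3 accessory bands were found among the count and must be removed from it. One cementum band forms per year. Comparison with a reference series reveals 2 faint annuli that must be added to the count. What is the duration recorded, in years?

30 years

True cementum band count = 31 − 3 + 2 = 30.
With a one-to-one cementum band periodicity this is 30 years.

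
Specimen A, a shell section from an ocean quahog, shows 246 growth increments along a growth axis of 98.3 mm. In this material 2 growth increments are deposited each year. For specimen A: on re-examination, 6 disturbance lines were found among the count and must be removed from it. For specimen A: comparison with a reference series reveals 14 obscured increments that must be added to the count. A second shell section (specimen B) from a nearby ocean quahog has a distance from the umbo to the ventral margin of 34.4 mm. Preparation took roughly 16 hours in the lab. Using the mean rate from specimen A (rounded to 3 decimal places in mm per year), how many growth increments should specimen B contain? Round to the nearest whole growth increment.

89 growth increments

Specimen A: correcting the raw count gives 246 − 6 + 14 = 254 true growth increments.
Specimen A: 254 growth increments at 2 per year is 254 / 2 = 127 years.
A: 98.3 mm over 127 years gives 98.3 / 127 ≈ 0.774 mm/yr.
For B, 34.4 / 0.774 = 44.44 years; at 2 growth increments per year that is 44.44 × 2 ≈ 89 growth increments.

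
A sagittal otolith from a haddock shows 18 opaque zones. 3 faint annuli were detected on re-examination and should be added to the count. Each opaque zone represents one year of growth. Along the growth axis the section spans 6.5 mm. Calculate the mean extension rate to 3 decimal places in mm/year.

After corrections the count is 18 + 3 = 21 opaque zones.
6.5 mm over 21 years gives 6.5 / 21 ≈ 0.310 mm/year.

0.310 mm/year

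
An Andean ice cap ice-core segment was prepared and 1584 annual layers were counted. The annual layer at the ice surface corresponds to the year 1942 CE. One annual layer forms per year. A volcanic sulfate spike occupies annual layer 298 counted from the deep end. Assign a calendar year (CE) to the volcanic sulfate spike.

656 CE

1584 − 298 = 1286 annual layers lie beyond the volcanic sulfate spike toward the ice surface.
1942 − 1286 = 656 CE.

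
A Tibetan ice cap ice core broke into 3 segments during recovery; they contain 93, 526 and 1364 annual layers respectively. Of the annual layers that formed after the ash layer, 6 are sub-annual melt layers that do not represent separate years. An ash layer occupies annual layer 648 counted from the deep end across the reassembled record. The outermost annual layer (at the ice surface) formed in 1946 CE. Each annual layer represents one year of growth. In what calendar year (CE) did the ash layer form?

Total annual layers = 93 + 526 + 1364 = 1983.
Between annual layer 648 and the ice surface there are 1983 − 648 = 1335 annual layers.
1335 − 6 false = 1329 true annual layers after the ash layer.
The annual layer at the ice surface is 1946 CE, so the ash layer dates to 1946 − 1329 = 617 CE.

617 CE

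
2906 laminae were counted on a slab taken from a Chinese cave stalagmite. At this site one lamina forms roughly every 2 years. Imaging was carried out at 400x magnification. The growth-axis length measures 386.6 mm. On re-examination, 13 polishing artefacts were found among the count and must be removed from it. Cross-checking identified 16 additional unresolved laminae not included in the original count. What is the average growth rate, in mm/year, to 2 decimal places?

0.07 mm/year

True lamina count = 2906 − 13 + 16 = 2909.
At 2 years per lamina, 2909 × 2 = 5818 years.
Extension rate ≈ 386.6 / 5818 = 0.07 mm/year.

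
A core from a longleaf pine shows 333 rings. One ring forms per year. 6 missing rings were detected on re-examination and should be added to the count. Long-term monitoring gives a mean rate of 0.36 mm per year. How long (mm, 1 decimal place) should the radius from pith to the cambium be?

122.0 mm

Adjusted count: 333 + 6 = 339 rings.
Predicted length = 0.36 mm/year × 339 years = 122.0 mm.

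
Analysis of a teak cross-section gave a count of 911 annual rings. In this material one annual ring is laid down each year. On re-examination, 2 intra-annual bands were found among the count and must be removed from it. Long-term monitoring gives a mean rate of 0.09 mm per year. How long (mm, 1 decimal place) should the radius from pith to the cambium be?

81.8 mm

Adjusted count: 911 − 2 = 909 annual rings.
Length ≈ 0.09 × 909 = 81.8 mm.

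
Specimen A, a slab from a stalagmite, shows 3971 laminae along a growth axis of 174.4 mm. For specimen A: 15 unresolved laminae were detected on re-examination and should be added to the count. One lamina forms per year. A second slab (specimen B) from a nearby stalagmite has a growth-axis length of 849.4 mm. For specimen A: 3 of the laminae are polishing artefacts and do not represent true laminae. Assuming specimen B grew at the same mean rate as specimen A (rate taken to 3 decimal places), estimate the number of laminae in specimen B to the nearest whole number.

19305 laminae

Specimen A: correcting the raw count gives 3971 − 3 + 15 = 3983 true laminae.
A: 174.4 mm over 3983 years gives 174.4 / 3983 ≈ 0.044 mm/year.
Specimen B: 849.4 mm / 0.044 mm per year = 19304.55 years ≈ 19305 laminae.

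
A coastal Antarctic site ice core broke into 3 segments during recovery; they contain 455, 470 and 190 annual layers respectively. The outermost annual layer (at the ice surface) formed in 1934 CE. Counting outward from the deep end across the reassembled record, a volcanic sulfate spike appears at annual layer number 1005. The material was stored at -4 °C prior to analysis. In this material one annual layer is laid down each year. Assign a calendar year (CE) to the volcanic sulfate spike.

1824 CE

Total annual layers = 455 + 470 + 190 = 1115.
1115 − 1005 = 110 annual layers lie beyond the volcanic sulfate spike toward the ice surface.
Counting back 110 years from 1934 CE places the volcanic sulfate spike in 1934 − 110 = 1824 CE.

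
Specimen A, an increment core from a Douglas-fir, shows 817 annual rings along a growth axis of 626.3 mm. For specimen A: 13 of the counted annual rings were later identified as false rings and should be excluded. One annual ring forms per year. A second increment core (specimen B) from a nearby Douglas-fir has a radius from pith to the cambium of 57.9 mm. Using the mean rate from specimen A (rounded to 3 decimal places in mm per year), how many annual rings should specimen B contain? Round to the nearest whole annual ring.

Specimen A: after corrections the count is 817 − 13 = 804 annual rings.
A: 626.3 mm over 804 years gives 626.3 / 804 ≈ 0.779 mm/yr.
For B, 57.9 / 0.779 = 74.33 years ≈ 74 annual rings.

74 annual rings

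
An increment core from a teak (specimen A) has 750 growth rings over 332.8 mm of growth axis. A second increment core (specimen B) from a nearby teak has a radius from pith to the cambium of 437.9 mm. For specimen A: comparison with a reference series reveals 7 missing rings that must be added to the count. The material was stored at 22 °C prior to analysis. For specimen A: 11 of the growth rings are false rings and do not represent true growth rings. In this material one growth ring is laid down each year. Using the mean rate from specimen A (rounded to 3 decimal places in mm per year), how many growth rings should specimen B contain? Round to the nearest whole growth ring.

982 growth rings

Specimen A: correcting the raw count gives 750 − 11 + 7 = 746 true growth rings.
A: 332.8 mm over 746 years gives 332.8 / 746 ≈ 0.446 mm/yr.
Specimen B: 437.9 mm / 0.446 mm per year = 981.84 years ≈ 982 growth rings.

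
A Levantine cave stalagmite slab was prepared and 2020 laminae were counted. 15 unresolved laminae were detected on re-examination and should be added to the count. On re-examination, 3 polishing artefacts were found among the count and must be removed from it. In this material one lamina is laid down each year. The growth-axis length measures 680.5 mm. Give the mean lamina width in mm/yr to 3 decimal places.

After corrections the count is 2020 − 3 + 15 = 2032 laminae.
Extension rate ≈ 680.5 / 2032 = 0.335 mm/yr.

0.335 mm/yr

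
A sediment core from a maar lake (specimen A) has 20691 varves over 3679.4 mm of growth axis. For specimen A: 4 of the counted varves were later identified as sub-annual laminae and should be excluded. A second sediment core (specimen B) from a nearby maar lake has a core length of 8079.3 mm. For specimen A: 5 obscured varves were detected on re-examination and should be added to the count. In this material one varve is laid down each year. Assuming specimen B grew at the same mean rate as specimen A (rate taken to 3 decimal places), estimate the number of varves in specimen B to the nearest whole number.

45389 varves

Specimen A: correcting the raw count gives 20691 − 4 + 5 = 20692 true varves.
A: 3679.4 mm over 20692 years gives 3679.4 / 20692 ≈ 0.178 mm/year.
B spans 8079.3 / 0.178 = 45389.33 years ≈ 45389 varves.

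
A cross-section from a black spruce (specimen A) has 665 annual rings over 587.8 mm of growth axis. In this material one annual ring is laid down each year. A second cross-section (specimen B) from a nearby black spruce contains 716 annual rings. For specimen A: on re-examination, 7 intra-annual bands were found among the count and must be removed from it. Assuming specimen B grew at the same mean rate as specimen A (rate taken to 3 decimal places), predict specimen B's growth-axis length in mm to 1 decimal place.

639.4 mm

Specimen A: true annual ring count = 665 − 7 = 658.
A: Mean rate = 587.8 mm / 658 years ≈ 0.893 mm/year.
For B, 0.893 mm/year × 716 years = 639.4 mm.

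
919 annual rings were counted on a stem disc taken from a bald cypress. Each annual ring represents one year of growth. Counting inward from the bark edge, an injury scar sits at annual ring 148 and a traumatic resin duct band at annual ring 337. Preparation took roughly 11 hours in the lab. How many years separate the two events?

189 years

337 − 148 = 189 annual rings lie between the two events.
One annual ring per year makes the interval 189 years.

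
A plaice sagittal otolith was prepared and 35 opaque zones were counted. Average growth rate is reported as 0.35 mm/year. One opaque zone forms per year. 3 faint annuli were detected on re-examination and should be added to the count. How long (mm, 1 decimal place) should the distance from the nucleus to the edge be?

13.3 mm

Adjusted count: 35 + 3 = 38 opaque zones.
Length ≈ 0.35 × 38 = 13.3 mm.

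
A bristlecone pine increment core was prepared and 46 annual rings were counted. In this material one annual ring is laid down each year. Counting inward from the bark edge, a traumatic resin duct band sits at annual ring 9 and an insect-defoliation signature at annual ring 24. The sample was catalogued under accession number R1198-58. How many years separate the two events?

Separation: 24 − 9 = 15 annual rings.
At one annual ring per year, 15 years elapsed between them.

15 years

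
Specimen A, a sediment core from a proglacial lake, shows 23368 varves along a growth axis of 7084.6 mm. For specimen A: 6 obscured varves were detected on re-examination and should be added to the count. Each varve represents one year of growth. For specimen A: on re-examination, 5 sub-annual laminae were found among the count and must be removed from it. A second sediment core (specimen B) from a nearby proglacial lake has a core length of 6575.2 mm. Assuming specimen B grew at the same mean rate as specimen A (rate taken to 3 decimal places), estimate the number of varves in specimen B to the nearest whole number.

21700 varves

Specimen A: adjusted count: 23368 − 5 + 6 = 23369 varves.
A: 7084.6 mm over 23369 years gives 7084.6 / 23369 ≈ 0.303 mm per year.
For B, 6575.2 / 0.303 = 21700.33 years ≈ 21700 varves.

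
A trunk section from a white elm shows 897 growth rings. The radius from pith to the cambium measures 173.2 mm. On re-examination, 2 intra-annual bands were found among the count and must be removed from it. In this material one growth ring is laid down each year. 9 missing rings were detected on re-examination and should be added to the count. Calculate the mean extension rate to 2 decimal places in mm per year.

0.19 mm per year

After corrections the count is 897 − 2 + 9 = 904 growth rings.
Mean rate = 173.2 mm / 904 years ≈ 0.19 mm per year.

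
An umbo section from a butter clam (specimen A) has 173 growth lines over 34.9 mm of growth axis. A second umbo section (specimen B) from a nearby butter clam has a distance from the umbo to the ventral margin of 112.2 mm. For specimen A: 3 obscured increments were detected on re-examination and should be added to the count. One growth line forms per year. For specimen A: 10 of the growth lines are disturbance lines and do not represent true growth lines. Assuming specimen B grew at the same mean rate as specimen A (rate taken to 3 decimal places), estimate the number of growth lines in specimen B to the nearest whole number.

534 growth lines

Specimen A: correcting the raw count gives 173 − 10 + 3 = 166 true growth lines.
A: Extension rate ≈ 34.9 / 166 = 0.210 mm/year.
B spans 112.2 / 0.210 = 534.29 years ≈ 534 growth lines.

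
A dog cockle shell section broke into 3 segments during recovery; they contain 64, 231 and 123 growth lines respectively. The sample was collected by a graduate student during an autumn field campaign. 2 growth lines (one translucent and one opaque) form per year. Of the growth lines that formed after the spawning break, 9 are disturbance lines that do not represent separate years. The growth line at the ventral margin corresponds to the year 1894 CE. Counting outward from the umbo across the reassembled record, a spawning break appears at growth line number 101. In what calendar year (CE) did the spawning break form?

Total growth lines = 64 + 231 + 123 = 418.
Between growth line 101 and the ventral margin there are 418 − 101 = 317 growth lines.
Removing the 9 false growth lines leaves 317 − 9 = 308 true growth lines beyond the spawning break.
With 2 growth lines per year, 308 / 2 = 154 years.
Counting back 154 years from 1894 CE places the spawning break in 1894 − 154 = 1740 CE.

1740 CE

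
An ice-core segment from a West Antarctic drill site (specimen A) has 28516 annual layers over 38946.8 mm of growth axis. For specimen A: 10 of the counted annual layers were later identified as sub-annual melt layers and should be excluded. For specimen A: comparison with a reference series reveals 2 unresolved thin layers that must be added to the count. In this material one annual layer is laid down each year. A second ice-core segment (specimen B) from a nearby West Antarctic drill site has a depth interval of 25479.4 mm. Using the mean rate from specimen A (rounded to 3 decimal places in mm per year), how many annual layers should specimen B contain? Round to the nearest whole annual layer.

Specimen A: adjusted count: 28516 − 10 + 2 = 28508 annual layers.
A: Extension rate ≈ 38946.8 / 28508 = 1.366 mm per year.
Specimen B: 25479.4 mm / 1.366 mm per year = 18652.56 years ≈ 18653 annual layers.

18653 annual layers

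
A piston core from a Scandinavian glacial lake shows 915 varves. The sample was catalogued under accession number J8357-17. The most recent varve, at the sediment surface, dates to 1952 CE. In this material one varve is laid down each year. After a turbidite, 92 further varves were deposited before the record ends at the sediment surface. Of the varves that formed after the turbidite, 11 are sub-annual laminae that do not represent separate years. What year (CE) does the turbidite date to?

92 varves post-date the turbidite.
Removing the 11 false varves leaves 92 − 11 = 81 true varves beyond the turbidite.
1952 − 81 = 1871 CE.

1871 CE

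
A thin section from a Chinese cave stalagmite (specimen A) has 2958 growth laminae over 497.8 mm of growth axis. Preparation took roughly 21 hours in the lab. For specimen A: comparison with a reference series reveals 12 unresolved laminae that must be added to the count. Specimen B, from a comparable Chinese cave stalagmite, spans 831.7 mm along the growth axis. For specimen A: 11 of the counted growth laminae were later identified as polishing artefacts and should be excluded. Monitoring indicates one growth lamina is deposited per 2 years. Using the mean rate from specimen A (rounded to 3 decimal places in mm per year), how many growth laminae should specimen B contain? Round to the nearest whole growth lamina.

4951 growth laminae

Specimen A: correcting the raw count gives 2958 − 11 + 12 = 2959 true growth laminae.
Specimen A: multiplying by 2 years per growth lamina: 2959 × 2 = 5918 years.
A: Extension rate ≈ 497.8 / 5918 = 0.084 mm/year.
For B, 831.7 / 0.084 = 9901.19 years; at 2 years per growth lamina that is 9901.19 / 2 ≈ 4951 growth laminae.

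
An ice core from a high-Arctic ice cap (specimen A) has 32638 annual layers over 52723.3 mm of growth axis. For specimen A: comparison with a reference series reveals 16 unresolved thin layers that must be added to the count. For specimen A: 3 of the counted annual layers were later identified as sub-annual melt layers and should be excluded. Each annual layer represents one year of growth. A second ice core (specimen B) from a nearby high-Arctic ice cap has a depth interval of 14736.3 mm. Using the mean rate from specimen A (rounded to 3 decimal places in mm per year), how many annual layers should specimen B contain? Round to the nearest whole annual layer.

Specimen A: true annual layer count = 32638 − 3 + 16 = 32651.
A: Mean rate = 52723.3 mm / 32651 years ≈ 1.615 mm/year.
Specimen B: 14736.3 mm / 1.615 mm per year = 9124.64 years ≈ 9125 annual layers.

9125 annual layers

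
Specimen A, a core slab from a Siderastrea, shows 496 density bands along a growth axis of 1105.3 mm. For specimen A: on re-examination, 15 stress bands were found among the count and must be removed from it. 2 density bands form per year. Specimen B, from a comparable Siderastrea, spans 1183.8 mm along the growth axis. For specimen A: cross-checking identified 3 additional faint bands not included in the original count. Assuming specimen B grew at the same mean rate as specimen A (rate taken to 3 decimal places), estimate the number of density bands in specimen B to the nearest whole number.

518 density bands

Specimen A: after corrections the count is 496 − 15 + 3 = 484 density bands.
Specimen A: with 2 density bands per year, 484 / 2 = 242 years.
A: 1105.3 mm over 242 years gives 1105.3 / 242 ≈ 4.567 mm per year.
Specimen B: 1183.8 mm / 4.567 mm per year = 259.21 years; at 2 density bands per year that is 259.21 × 2 ≈ 518 density bands.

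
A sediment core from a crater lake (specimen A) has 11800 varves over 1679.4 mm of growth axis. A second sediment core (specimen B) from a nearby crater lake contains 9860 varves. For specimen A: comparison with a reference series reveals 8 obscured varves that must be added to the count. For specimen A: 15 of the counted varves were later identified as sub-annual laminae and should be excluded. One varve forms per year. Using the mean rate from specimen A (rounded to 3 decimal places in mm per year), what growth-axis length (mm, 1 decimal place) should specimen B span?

1400.1 mm

Specimen A: true varve count = 11800 − 15 + 8 = 11793.
A: 1679.4 mm over 11793 years gives 1679.4 / 11793 ≈ 0.142 mm/yr.
B's length ≈ 0.142 × 9860 = 1400.1 mm.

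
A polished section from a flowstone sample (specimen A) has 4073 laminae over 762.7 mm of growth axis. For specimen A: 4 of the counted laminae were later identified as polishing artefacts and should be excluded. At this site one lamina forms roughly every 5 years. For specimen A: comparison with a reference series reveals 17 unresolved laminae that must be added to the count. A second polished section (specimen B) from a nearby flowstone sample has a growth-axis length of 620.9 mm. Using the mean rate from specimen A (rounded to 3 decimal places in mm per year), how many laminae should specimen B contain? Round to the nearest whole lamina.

Specimen A: true lamina count = 4073 − 4 + 17 = 4086.
Specimen A: at 5 years per lamina, 4086 × 5 = 20430 years.
A: Extension rate ≈ 762.7 / 20430 = 0.037 mm/yr.
Specimen B: 620.9 mm / 0.037 mm per year = 16781.08 years; at 5 years per lamina that is 16781.08 / 5 ≈ 3356 laminae.

3356 laminae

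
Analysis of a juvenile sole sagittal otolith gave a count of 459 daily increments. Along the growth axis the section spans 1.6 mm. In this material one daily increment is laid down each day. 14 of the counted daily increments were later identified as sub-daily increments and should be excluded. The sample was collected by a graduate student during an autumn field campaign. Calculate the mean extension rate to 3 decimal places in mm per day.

0.004 mm per day

Correcting the raw count gives 459 − 14 = 445 true daily increments.
Extension rate ≈ 1.6 / 445 = 0.004 mm per day.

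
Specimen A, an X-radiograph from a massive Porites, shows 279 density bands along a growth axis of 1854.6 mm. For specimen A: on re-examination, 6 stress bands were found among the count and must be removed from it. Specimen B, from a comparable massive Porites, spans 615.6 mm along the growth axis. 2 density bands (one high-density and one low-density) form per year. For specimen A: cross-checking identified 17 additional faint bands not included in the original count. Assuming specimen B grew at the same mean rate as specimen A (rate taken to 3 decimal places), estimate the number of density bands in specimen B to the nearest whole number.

Specimen A: after corrections the count is 279 − 6 + 17 = 290 density bands.
Specimen A: with 2 density bands per year, 290 / 2 = 145 years.
A: Extension rate ≈ 1854.6 / 145 = 12.790 mm/yr.
Specimen B: 615.6 mm / 12.790 mm per year = 48.13 years; at 2 density bands per year that is 48.13 × 2 ≈ 96 density bands.

96 density bands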